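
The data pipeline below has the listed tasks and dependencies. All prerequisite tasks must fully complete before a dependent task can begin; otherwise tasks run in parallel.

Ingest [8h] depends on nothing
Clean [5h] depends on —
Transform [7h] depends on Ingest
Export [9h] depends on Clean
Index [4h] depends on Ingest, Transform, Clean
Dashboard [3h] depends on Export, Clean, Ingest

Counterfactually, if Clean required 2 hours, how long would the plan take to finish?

19

The binding path is Ingest→Transform→Index = 8+7+4 = 19; finish at 19 hours.
The longest path through Clean is only 17 hours, so Clean has float 2.
No other chain overtakes it, so the finish is 19 hours.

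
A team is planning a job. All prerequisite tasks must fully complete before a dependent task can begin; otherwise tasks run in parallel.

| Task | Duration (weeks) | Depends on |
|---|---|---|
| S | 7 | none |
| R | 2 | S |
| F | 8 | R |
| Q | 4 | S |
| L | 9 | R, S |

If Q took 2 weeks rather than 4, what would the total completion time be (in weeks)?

Baseline: S→R→L = 7+2+9 = 18 → 18 weeks.
Q has 7 weeks of float (longest path through it is 11).
No other chain overtakes it, so the finish is 18 weeks.

18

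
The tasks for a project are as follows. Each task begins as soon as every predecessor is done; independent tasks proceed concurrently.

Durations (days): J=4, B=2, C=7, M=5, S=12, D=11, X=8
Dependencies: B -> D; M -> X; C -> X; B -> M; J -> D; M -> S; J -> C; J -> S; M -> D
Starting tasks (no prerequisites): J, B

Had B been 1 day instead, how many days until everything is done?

19

The binding path is B→M→S = 2+5+12 = 19; finish at 19 days.
B lies on that path, so at 1 day the path becomes 18 days.
The binding chain switches to J→C→X = 4+7+8 = 19; finish 19 days.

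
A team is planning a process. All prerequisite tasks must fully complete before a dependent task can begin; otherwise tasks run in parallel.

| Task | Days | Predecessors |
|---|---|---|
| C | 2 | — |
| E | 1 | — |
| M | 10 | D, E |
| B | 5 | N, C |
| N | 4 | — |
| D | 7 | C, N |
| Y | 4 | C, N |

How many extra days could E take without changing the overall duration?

The longest chain is N→D→M = 4+7+10 = 21; overall finish 21 days.
The longest chain containing E totals 11 days.
Slack of E = 10 − 0 = 10 days.

10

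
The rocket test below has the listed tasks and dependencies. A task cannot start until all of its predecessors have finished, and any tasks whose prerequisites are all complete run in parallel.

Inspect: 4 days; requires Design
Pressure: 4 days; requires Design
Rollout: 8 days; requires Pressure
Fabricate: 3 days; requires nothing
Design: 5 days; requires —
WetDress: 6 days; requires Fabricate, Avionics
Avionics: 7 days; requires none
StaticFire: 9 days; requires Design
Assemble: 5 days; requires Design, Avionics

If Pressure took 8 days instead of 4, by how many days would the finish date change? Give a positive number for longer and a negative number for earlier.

As given, the longest chain is Design→Pressure→Rollout = 5+4+8 = 17, so the finish is 17 days.
Pressure is on the critical path; changing it to 8 makes that path 21 days.
No other chain overtakes it, so the finish is 21 days.
Change in finish: 21 − 17 = +4 days.

4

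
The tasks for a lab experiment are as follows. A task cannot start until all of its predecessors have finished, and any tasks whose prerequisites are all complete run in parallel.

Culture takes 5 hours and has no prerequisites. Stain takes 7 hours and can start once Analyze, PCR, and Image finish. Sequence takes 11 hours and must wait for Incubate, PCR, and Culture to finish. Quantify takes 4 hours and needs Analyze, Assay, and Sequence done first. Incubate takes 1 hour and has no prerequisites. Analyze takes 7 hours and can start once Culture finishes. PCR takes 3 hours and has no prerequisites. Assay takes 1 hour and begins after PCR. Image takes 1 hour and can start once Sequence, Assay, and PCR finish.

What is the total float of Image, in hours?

Critical path: Culture→Sequence→Image→Stain = 5+11+1+7 = 24, so the finish is 24 hours.
Image finishes as early as 17 and must finish by 17.
So Image can slip 17 − 17 = 0 hours.

0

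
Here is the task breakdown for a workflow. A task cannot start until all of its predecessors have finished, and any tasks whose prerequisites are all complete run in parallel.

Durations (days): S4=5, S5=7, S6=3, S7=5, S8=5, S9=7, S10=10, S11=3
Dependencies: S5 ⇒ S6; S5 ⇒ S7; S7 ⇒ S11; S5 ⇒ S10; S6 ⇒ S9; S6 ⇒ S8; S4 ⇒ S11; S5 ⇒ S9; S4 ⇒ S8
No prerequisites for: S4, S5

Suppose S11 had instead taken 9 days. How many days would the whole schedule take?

Critical path before the change: S5→S6→S9 = 7+3+7 = 17 giving 17 days.
S11 is off the critical path — its longest chain is 15 days, giving 2 of slack.
New critical path: S5→S7→S11 = 7+5+9 = 21 ⇒ 21 days.

21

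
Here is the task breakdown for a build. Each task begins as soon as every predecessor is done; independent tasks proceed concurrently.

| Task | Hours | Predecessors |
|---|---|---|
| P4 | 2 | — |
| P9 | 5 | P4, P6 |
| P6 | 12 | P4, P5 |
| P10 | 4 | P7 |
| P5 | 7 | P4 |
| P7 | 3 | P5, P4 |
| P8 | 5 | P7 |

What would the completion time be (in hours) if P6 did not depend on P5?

With the dependency in place, P4→P5→P6→P9 = 2+7+12+5 = 26 sets the finish at 26 hours.
Without P5→P6, P6's earliest start moves from 9 to 2.
After: P4→P6→P9 = 2+12+5 = 19 → 19 hours.

19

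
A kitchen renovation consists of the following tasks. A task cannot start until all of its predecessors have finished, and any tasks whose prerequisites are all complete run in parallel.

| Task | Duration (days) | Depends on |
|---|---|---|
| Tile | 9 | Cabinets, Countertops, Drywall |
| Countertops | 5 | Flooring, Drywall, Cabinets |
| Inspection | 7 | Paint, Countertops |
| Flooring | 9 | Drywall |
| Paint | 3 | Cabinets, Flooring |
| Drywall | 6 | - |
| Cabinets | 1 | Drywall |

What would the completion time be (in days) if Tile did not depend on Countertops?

Original critical path: Drywall→Flooring→Countertops→Tile = 6+9+5+9 = 29 ⇒ 29 days.
Without Countertops→Tile, Tile's earliest start moves from 20 to 7.
New critical path: Drywall→Flooring→Countertops→Inspection = 6+9+5+7 = 27 ⇒ 27 days.

27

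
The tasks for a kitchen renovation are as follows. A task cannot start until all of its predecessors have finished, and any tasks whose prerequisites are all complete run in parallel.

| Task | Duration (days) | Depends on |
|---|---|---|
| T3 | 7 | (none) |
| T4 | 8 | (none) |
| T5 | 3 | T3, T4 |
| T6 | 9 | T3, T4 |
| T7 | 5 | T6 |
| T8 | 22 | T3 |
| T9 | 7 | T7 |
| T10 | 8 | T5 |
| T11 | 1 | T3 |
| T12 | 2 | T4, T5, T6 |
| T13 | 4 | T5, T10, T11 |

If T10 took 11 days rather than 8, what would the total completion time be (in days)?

Baseline: T3→T8 = 7+22 = 29 → 29 days.
T10 is off the critical path — its longest chain is 23 days, giving 6 of slack.
The critical path is still T3→T8; finish is now 29 days.

29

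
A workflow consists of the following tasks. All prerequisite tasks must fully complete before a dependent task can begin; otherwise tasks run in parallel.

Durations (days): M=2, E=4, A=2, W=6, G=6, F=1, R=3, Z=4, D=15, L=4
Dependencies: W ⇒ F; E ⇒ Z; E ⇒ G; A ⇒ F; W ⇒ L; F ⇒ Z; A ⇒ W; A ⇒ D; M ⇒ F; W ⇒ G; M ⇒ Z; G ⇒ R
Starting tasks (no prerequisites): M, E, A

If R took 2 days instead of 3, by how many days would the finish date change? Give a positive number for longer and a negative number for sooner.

Baseline: A→W→G→R = 2+6+6+3 = 17 → 17 days.
R lies on that path, so at 2 days the path becomes 16 days.
New critical path: A→D = 2+15 = 17 ⇒ 17 days.
Change in finish: 17 − 17 = +0 days.

0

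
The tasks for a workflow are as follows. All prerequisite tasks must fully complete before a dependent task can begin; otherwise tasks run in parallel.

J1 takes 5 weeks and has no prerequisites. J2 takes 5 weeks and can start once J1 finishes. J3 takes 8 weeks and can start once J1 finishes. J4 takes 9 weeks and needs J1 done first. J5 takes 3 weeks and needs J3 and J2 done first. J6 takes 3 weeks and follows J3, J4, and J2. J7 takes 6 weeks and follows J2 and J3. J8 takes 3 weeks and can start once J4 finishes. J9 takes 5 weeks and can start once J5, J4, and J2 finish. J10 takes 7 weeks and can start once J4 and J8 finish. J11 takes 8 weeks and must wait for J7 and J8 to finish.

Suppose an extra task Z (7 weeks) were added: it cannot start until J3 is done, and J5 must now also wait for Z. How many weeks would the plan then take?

Originally the plan takes 27 weeks.
With Z inserted, J5 now waits for max(J3, J2, Z).
New critical path: J1→J3→Z→J5→J9 = 5+8+7+3+5 = 28 ⇒ 28 weeks.

28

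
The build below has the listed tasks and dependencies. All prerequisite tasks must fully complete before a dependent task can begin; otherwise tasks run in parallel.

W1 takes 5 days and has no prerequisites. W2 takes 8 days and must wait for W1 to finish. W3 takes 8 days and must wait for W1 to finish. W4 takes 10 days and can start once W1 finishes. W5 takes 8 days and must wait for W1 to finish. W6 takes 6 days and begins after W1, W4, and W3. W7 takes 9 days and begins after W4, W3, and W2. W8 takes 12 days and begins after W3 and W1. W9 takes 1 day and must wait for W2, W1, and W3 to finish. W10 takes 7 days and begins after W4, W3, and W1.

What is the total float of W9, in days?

11

The longest chain is W1→W3→W8 = 5+8+12 = 25; overall finish 25 days.
The longest chain containing W9 totals 14 days.
So W9 can slip 25 − 14 = 11 days.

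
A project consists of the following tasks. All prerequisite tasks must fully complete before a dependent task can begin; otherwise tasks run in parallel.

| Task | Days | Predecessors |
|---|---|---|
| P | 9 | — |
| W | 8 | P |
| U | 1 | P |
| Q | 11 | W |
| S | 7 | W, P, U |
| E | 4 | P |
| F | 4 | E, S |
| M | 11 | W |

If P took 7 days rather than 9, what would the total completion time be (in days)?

26

Actual critical path: P→W→Q = 9+8+11 = 28 ⇒ 28 days.
P lies on that path, so at 7 days the path becomes 26 days.
No other chain overtakes it, so the finish is 26 days.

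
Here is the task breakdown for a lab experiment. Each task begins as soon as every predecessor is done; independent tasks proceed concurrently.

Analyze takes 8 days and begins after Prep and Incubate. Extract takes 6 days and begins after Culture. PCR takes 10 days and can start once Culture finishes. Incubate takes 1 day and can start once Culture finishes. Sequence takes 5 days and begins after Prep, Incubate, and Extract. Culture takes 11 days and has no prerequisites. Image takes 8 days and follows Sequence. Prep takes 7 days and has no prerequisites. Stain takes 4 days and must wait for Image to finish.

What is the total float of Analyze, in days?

The longest chain is Culture→Extract→Sequence→Image→Stain = 11+6+5+8+4 = 34; overall finish 34 days.
Longest path through Analyze: 20 days (earliest finish 20, latest finish 34).
Slack of Analyze = 26 − 12 = 14 days.

14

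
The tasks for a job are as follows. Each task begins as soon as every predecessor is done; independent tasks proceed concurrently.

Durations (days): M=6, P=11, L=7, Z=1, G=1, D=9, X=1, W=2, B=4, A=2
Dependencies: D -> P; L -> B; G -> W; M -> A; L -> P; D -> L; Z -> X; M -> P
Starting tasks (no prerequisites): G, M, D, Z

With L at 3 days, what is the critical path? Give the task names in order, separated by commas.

Actual critical path: D→L→P = 9+7+11 = 27 ⇒ 27 days.
L lies on that path, so at 3 days the path becomes 23 days.
That remains the longest chain; total 23 days.

D, L, P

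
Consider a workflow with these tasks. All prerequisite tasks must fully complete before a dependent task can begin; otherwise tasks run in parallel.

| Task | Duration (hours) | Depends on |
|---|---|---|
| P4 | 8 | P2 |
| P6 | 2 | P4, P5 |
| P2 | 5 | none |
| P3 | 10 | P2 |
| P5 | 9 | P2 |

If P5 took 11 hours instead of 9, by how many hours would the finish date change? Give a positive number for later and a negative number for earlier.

2

Actual critical path: P2→P5→P6 = 5+9+2 = 16 ⇒ 16 hours.
Since P5 is critical, the +2 change carries straight to that chain (now 18 hours).
No other chain overtakes it, so the finish is 18 hours.
Change in finish: 18 − 16 = +2 hours.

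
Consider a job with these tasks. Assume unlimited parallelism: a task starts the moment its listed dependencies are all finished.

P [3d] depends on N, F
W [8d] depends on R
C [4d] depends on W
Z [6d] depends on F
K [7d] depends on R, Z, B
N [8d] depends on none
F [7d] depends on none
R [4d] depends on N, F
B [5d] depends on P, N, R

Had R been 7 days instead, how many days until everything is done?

27

Critical path before the change: N→R→B→K = 8+4+5+7 = 24 giving 24 days.
R lies on that path, so at 7 days the path becomes 27 days.
The critical path is still N→R→B→K; finish is now 27 days.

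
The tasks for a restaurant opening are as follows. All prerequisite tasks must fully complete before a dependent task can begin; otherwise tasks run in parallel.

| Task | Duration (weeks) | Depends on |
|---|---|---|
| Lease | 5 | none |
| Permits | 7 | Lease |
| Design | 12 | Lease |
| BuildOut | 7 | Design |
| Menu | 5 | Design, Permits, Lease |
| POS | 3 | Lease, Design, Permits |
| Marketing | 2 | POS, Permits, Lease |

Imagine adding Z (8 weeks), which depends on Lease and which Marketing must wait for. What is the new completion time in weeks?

Originally the plan takes 24 weeks.
With Z inserted, Marketing now waits for max(POS, Permits, Lease, Z).
New critical path: Lease→Design→BuildOut = 5+12+7 = 24 ⇒ 24 weeks.

24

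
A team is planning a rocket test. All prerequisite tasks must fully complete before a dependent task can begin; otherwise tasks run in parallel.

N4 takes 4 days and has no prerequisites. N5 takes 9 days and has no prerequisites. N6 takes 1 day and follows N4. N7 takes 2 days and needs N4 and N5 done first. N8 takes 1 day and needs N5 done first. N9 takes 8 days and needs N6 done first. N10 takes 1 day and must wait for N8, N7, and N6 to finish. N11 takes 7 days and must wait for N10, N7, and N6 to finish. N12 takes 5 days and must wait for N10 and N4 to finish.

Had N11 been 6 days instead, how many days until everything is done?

18

Actual critical path: N5→N7→N10→N11 = 9+2+1+7 = 19 ⇒ 19 days.
N11 is on the critical path; changing it to 6 makes that path 18 days.
No other chain overtakes it, so the finish is 18 days.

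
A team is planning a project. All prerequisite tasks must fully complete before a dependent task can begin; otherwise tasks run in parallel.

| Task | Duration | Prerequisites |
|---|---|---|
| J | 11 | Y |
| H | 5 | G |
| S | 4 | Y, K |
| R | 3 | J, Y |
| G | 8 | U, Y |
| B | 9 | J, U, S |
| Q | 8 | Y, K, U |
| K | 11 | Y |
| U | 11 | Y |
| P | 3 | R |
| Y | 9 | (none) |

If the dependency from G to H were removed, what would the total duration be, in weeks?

Original critical path: Y→K→S→B = 9+11+4+9 = 33 ⇒ 33 weeks.
Without G→H, H's earliest start moves from 28 to 0.
After: Y→K→S→B = 9+11+4+9 = 33 → 33 weeks.

33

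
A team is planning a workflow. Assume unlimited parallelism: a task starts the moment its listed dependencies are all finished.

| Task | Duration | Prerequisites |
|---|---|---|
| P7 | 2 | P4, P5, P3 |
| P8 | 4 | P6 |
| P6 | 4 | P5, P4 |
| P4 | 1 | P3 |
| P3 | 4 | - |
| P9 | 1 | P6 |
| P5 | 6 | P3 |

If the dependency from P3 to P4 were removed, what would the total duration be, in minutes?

18

Before: longest chain P3→P5→P6→P8 = 4+6+4+4 = 18, finish 18.
Without P3→P4, P4's earliest start moves from 4 to 0.
After: P3→P5→P6→P8 = 4+6+4+4 = 18 → 18 minutes.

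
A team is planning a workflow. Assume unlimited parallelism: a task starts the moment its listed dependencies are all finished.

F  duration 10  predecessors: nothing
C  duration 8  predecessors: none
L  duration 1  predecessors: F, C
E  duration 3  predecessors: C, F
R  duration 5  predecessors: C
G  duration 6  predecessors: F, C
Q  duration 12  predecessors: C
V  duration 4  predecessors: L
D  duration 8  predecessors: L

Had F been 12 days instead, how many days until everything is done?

21

Baseline: C→Q = 8+12 = 20 → 20 days.
The longest path through F is only 19 days, so F has float 1.
New critical path: F→L→D = 12+1+8 = 21 ⇒ 21 days.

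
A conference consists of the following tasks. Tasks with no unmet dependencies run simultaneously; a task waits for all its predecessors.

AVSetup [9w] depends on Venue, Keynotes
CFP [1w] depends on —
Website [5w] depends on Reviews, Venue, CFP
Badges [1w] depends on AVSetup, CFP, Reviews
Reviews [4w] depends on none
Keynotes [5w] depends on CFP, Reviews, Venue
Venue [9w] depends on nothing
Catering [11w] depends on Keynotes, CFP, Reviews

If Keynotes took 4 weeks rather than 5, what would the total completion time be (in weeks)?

The binding path is Venue→Keynotes→Catering = 9+5+11 = 25; finish at 25 weeks.
Keynotes is on the critical path; changing it to 4 makes that path 24 weeks.
That remains the longest chain; total 24 weeks.

24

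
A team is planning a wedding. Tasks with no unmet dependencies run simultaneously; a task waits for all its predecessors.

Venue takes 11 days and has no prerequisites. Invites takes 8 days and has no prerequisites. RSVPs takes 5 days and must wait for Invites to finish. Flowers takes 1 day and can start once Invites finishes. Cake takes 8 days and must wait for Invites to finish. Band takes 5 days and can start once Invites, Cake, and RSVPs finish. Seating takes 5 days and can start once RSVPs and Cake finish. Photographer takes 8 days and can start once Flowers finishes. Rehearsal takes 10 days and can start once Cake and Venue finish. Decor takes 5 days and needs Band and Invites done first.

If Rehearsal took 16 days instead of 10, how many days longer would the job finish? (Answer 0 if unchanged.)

6

Baseline: Invites→Cake→Rehearsal = 8+8+10 = 26 → 26 days.
Since Rehearsal is critical, the +6 change carries straight to that chain (now 32 days).
That remains the longest chain; total 32 days.
Change in finish: 32 − 26 = +6 days.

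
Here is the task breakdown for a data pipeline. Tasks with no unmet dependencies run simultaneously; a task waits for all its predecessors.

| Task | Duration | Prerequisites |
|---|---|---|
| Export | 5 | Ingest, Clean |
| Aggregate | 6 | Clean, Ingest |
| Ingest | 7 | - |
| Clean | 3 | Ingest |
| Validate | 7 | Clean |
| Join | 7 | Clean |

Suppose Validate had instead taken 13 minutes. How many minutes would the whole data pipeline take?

23

The binding path is Ingest→Clean→Validate = 7+3+7 = 17; finish at 17 minutes.
Since Validate is critical, the +6 change carries straight to that chain (now 23 minutes).
No other chain overtakes it, so the finish is 23 minutes.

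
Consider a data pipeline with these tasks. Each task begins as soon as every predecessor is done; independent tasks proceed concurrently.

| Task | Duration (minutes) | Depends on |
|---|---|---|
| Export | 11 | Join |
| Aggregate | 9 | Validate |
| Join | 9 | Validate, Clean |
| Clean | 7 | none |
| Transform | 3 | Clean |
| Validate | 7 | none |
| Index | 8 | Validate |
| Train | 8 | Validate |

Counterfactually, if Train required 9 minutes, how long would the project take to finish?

27

Critical path before the change: Clean→Join→Export = 7+9+11 = 27 giving 27 minutes.
Train is off the critical path — its longest chain is 15 minutes, giving 12 of slack.
That remains the longest chain; total 27 minutes.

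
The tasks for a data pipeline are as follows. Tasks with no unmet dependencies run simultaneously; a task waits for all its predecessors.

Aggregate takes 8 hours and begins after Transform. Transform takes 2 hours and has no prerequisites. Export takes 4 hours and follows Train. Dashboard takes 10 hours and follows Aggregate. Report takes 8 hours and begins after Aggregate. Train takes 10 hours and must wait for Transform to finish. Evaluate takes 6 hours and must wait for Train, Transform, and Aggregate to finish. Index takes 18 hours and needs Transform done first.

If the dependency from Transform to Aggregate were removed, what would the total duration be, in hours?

20

Before: longest chain Transform→Aggregate→Dashboard = 2+8+10 = 20, finish 20.
Without Transform→Aggregate, Aggregate's earliest start moves from 2 to 0.
New critical path: Transform→Index = 2+18 = 20 ⇒ 20 hours.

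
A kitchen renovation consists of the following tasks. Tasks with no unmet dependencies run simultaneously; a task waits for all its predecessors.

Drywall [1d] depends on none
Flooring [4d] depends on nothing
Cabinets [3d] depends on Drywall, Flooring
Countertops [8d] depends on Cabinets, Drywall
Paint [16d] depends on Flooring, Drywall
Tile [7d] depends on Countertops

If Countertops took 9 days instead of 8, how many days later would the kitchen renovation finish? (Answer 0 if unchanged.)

1

Baseline: Flooring→Cabinets→Countertops→Tile = 4+3+8+7 = 22 → 22 days.
Since Countertops is critical, the +1 change carries straight to that chain (now 23 days).
That remains the longest chain; total 23 days.
Change in finish: 23 − 22 = +1 days.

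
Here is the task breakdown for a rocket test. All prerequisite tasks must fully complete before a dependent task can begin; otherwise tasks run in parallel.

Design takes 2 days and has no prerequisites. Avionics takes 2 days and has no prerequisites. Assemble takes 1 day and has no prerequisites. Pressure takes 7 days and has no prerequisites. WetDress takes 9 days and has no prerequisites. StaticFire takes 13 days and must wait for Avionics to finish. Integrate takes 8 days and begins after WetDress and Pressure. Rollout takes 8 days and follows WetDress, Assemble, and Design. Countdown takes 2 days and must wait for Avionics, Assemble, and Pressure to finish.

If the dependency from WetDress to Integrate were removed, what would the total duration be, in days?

With the dependency in place, WetDress→Integrate = 9+8 = 17 sets the finish at 17 days.
Without WetDress→Integrate, Integrate's earliest start moves from 9 to 7.
The longest chain is now WetDress→Rollout = 9+8 = 17, so the plan takes 17 days.

17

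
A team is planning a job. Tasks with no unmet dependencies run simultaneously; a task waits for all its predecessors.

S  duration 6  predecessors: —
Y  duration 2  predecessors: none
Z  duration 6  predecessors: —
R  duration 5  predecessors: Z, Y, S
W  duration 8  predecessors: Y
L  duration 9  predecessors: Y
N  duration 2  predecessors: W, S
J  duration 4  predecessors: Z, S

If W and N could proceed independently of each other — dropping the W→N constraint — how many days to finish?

11

With the dependency in place, Y→W→N = 2+8+2 = 12 sets the finish at 12 days.
Without W→N, N's earliest start moves from 10 to 6.
New critical path: S→R = 6+5 = 11 ⇒ 11 days.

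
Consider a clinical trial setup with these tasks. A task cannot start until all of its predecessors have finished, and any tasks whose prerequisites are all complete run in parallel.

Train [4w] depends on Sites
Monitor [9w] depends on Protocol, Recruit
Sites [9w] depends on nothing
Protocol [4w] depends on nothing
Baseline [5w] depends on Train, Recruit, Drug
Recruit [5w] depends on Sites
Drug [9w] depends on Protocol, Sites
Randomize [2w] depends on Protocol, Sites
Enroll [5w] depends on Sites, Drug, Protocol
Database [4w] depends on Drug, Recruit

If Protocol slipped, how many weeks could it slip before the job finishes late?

Sites→Recruit→Monitor = 9+5+9 = 23 sets the makespan at 23 weeks.
Longest path through Protocol: 18 weeks (earliest finish 4, latest finish 9).
Float = 23 − 18 = 5.

5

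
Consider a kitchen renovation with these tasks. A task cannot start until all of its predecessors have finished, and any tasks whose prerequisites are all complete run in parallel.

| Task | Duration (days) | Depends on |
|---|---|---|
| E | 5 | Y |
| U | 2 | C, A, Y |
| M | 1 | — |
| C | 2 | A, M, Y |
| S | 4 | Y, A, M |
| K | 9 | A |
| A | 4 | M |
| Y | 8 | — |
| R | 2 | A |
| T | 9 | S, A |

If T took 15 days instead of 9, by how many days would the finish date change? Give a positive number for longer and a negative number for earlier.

6

As given, the longest chain is Y→S→T = 8+4+9 = 21, so the finish is 21 days.
T is on the critical path; changing it to 15 makes that path 27 days.
The critical path is still Y→S→T; finish is now 27 days.
Change in finish: 27 − 21 = +6 days.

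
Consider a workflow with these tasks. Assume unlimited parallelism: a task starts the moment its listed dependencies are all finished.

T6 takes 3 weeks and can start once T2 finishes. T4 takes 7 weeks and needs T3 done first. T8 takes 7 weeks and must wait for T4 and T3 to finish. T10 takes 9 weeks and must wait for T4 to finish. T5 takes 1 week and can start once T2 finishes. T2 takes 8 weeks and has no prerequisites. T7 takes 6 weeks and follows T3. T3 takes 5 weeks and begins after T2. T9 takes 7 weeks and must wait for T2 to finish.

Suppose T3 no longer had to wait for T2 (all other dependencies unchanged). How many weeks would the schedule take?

21

Before: longest chain T2→T3→T4→T10 = 8+5+7+9 = 29, finish 29.
Without T2→T3, T3's earliest start moves from 8 to 0.
New critical path: T3→T4→T10 = 5+7+9 = 21 ⇒ 21 weeks.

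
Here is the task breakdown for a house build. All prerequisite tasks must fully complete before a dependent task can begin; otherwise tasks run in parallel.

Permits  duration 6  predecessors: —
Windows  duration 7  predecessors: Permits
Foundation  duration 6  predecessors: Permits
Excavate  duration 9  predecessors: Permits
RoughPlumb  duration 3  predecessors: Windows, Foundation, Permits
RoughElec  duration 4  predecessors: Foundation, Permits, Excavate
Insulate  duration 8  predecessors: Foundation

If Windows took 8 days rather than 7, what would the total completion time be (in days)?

20

The binding path is Permits→Foundation→Insulate = 6+6+8 = 20; finish at 20 days.
Windows is off the critical path — its longest chain is 16 days, giving 4 of slack.
That remains the longest chain; total 20 days.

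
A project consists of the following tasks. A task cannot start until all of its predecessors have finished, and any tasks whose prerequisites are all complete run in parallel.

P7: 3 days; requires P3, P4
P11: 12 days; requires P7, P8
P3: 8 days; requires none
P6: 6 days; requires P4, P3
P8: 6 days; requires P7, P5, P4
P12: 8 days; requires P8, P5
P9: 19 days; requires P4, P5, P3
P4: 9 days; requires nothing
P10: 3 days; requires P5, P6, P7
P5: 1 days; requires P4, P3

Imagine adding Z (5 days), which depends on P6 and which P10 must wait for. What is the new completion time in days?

Originally the schedule takes 30 days.
With Z inserted, P10 now waits for max(P5, P6, P7, Z).
New critical path: P4→P7→P8→P11 = 9+3+6+12 = 30 ⇒ 30 days.

30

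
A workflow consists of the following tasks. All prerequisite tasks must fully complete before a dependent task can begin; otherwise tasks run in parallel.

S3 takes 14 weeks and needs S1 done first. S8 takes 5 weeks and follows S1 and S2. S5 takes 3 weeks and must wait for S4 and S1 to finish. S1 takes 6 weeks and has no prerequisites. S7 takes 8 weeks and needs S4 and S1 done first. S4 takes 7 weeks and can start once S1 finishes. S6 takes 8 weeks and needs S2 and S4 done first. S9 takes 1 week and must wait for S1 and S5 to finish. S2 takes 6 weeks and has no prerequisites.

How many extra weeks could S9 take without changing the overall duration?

The longest chain is S1→S4→S6 = 6+7+8 = 21; overall finish 21 weeks.
The longest chain containing S9 totals 17 weeks.
Slack of S9 = 20 − 16 = 4 weeks.

4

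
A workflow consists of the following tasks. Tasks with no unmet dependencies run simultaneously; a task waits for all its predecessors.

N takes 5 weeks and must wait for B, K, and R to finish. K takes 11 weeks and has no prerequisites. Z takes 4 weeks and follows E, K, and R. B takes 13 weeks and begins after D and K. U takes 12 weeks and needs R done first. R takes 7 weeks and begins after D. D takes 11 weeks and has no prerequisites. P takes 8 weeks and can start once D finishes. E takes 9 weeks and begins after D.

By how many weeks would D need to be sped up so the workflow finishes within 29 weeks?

1

Current finish: 30 weeks; target: 29.
D is on every critical path, so each week cut from D cuts the finish by one (this holds down to a finish of 29).
Need 30 − 29 = 1 week off D → D becomes 10 weeks, finish becomes 29.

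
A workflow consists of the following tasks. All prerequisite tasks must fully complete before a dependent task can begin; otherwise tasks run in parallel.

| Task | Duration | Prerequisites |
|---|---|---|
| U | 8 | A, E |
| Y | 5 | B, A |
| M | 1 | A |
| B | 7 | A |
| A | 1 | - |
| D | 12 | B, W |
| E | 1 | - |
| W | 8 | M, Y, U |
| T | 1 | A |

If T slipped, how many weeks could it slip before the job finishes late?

The longest chain is A→B→Y→W→D = 1+7+5+8+12 = 33; overall finish 33 weeks.
Longest path through T: 2 weeks (earliest finish 2, latest finish 33).
So T can slip 33 − 2 = 31 weeks.

31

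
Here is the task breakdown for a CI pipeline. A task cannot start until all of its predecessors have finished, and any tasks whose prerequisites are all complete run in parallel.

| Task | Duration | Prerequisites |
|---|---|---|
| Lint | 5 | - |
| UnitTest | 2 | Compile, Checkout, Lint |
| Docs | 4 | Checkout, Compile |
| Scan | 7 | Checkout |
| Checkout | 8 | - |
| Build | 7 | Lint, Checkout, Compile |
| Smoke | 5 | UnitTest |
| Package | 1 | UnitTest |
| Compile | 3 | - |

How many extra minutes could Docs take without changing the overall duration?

Checkout→UnitTest→Smoke = 8+2+5 = 15 sets the makespan at 15 minutes.
Longest path through Docs: 12 minutes (earliest finish 12, latest finish 15).
Float = 15 − 12 = 3.

3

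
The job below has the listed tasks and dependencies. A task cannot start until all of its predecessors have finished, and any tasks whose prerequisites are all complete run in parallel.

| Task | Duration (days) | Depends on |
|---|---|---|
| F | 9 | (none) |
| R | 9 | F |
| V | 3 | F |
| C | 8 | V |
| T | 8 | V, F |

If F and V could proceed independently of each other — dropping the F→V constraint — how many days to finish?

18

Before: longest chain F→V→C = 9+3+8 = 20, finish 20.
Without F→V, V's earliest start moves from 9 to 0.
The longest chain is now F→R = 9+9 = 18, so the plan takes 18 days.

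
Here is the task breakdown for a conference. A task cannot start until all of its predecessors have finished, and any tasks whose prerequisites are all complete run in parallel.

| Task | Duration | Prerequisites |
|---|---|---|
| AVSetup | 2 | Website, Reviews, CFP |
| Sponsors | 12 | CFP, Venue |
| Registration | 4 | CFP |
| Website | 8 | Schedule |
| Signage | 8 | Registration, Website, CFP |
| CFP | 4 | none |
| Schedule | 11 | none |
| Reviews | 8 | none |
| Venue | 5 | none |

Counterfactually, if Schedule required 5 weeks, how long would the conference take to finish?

21

Baseline: Schedule→Website→Signage = 11+8+8 = 27 → 27 weeks.
Since Schedule is critical, the -6 change carries straight to that chain (now 21 weeks).
That remains the longest chain; total 21 weeks.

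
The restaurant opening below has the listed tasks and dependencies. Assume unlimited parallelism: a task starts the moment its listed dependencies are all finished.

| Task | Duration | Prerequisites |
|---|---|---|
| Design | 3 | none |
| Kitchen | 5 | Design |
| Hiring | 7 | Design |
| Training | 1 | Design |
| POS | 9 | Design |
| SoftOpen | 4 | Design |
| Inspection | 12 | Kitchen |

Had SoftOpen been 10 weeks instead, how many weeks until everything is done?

Actual critical path: Design→Kitchen→Inspection = 3+5+12 = 20 ⇒ 20 weeks.
SoftOpen has 13 weeks of float (longest path through it is 7).
No other chain overtakes it, so the finish is 20 weeks.

20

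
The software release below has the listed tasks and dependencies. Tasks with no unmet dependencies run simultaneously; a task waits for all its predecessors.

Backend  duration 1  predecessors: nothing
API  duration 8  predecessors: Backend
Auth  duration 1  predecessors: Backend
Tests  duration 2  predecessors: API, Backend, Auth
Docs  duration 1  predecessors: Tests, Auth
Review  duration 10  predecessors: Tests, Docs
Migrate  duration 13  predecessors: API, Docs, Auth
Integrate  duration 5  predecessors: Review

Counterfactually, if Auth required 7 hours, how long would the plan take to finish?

As given, the longest chain is Backend→API→Tests→Docs→Review→Integrate = 1+8+2+1+10+5 = 27, so the finish is 27 hours.
Auth has 7 hours of float (longest path through it is 20).
The critical path is still Backend→API→Tests→Docs→Review→Integrate; finish is now 27 hours.

27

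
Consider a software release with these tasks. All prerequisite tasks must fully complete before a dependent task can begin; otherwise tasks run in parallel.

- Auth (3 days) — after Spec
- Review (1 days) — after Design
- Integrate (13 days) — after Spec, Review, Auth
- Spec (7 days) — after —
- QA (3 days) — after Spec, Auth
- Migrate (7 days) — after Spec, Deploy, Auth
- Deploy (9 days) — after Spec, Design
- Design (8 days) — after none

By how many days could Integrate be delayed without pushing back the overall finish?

1

Critical path: Design→Deploy→Migrate = 8+9+7 = 24, so the finish is 24 days.
Integrate finishes as early as 23 and must finish by 24.
Float = 24 − 23 = 1.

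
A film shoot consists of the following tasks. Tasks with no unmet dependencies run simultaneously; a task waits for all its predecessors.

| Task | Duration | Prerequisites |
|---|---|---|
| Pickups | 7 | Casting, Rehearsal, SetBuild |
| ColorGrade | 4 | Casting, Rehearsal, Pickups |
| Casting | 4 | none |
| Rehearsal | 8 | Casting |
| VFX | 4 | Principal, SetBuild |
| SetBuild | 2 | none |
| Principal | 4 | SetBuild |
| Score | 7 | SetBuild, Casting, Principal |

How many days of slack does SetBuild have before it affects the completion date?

The longest chain is Casting→Rehearsal→Pickups→ColorGrade = 4+8+7+4 = 23; overall finish 23 days.
SetBuild finishes as early as 2 and must finish by 12.
Slack of SetBuild = 10 − 0 = 10 days.

10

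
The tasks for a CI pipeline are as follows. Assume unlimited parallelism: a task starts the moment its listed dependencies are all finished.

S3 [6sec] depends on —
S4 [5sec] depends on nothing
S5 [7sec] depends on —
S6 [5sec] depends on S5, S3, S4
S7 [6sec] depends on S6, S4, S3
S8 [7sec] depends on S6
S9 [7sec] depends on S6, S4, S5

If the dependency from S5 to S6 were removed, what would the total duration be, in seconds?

18

Before: longest chain S5→S6→S8 = 7+5+7 = 19, finish 19.
Without S5→S6, S6's earliest start moves from 7 to 6.
New critical path: S3→S6→S8 = 6+5+7 = 18 ⇒ 18 seconds.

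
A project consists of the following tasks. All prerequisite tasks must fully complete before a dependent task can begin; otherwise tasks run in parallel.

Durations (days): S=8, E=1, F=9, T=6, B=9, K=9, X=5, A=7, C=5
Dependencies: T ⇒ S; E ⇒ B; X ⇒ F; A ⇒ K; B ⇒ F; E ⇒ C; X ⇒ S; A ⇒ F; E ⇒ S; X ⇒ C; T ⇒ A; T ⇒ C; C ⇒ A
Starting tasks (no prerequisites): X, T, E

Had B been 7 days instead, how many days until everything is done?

27

Actual critical path: T→C→A→F = 6+5+7+9 = 27 ⇒ 27 days.
The longest path through B is only 19 days, so B has float 8.
No other chain overtakes it, so the finish is 27 days.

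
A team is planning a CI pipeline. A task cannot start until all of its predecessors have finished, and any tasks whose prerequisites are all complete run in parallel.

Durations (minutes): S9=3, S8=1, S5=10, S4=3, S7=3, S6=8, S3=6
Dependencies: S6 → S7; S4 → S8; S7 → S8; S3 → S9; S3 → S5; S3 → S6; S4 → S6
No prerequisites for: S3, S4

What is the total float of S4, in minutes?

Critical path: S3→S6→S7→S8 = 6+8+3+1 = 18, so the finish is 18 minutes.
Longest path through S4: 15 minutes (earliest finish 3, latest finish 6).
Float = 18 − 15 = 3.

3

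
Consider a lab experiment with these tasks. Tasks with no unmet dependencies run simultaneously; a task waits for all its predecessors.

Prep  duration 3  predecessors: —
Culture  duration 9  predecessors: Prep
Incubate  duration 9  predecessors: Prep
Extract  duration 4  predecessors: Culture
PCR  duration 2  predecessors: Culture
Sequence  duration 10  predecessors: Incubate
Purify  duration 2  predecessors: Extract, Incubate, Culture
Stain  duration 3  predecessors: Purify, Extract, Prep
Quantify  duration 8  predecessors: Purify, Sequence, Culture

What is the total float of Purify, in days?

Critical path: Prep→Incubate→Sequence→Quantify = 3+9+10+8 = 30, so the finish is 30 days.
The longest chain containing Purify totals 26 days.
So Purify can slip 22 − 18 = 4 days.

4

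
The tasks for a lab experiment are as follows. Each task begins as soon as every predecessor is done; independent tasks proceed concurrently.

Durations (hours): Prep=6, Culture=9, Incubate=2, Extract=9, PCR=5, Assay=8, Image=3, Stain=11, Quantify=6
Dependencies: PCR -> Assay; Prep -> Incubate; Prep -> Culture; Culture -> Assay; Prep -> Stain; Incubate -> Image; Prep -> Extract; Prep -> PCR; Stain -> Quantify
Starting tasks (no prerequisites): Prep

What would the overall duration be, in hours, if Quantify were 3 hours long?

Actual critical path: Prep→Stain→Quantify = 6+11+6 = 23 ⇒ 23 hours.
Quantify is on the critical path; changing it to 3 makes that path 20 hours.
New critical path: Prep→Culture→Assay = 6+9+8 = 23 ⇒ 23 hours.

23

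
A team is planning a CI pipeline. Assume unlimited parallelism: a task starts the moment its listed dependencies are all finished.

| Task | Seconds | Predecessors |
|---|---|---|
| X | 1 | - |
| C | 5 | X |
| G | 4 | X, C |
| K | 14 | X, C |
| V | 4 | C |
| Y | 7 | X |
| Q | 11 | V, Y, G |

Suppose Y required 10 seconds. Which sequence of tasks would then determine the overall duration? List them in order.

X, Y, Q

Baseline: X→C→G→Q = 1+5+4+11 = 21 → 21 seconds.
The longest path through Y is only 19 seconds, so Y has float 2.
New critical path: X→Y→Q = 1+10+11 = 22 ⇒ 22 seconds.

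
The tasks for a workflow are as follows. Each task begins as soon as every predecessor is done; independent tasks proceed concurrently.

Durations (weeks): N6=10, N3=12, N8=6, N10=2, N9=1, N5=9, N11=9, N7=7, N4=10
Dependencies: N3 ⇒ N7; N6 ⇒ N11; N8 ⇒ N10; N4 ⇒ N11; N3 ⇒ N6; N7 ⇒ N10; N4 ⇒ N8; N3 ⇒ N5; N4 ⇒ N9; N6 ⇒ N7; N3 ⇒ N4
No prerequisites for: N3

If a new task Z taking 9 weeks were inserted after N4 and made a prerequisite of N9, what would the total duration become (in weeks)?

32

Originally the job takes 31 weeks.
With Z inserted, N9 now waits for max(N4, Z).
New critical path: N3→N4→Z→N9 = 12+10+9+1 = 32 ⇒ 32 weeks.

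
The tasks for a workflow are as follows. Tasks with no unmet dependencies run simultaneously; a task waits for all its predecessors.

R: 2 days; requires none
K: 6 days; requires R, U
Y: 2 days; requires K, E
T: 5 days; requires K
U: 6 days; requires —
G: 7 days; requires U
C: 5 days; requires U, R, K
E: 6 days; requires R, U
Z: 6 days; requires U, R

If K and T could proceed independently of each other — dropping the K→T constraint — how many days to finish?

17

Before: longest chain U→K→C = 6+6+5 = 17, finish 17.
Without K→T, T's earliest start moves from 12 to 0.
New critical path: U→K→C = 6+6+5 = 17 ⇒ 17 days.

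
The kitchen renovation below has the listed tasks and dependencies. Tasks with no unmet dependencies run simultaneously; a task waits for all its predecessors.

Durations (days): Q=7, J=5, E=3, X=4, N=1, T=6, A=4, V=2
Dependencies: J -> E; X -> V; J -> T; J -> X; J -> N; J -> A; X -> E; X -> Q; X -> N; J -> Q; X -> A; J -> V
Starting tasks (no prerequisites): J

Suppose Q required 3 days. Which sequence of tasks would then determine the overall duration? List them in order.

Actual critical path: J→X→Q = 5+4+7 = 16 ⇒ 16 days.
Q lies on that path, so at 3 days the path becomes 12 days.
New critical path: J→X→A = 5+4+4 = 13 ⇒ 13 days.

J, X, A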